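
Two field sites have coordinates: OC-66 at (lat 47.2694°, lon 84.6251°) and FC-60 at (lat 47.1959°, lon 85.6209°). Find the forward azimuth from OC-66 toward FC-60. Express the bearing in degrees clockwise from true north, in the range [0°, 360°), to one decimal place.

95.8°

Δλ = 0.9958°
y = sin Δλ · cos φ₂ = 0.011809
x = cos φ₁ sin φ₂ − sin φ₁ cos φ₂ cos Δλ = -0.001207
θ = atan2(y, x) = 95.8380° → 95.8380° (mod 360°)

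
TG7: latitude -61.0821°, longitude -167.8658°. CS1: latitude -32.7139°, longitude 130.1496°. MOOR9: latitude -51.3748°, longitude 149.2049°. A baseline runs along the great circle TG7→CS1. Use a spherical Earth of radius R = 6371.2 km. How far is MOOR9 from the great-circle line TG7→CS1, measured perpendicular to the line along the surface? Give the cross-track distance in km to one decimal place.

165.4 km

δ₁₃ = central angle TG7→MOOR9 = 0.439779 rad  (haversine)
θ₁₃ = bearing TG7→MOOR9 = 273.001°,  θ₁₂ = bearing TG7→CS1 = 276.497°
dₓₜ = R·arcsin(sin δ₁₃ · sin(θ₁₃ − θ₁₂)) = 6371.2·arcsin(0.42574·sin(-3.496°)) = -165.429 km
|dₓₜ| = 165.429 km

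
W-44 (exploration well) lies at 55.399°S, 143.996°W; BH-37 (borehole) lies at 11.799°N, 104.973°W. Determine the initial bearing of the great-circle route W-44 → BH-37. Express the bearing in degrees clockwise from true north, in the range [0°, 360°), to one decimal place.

Δλ = 39.0230°
y = sin Δλ · cos φ₂ = 0.616329
x = cos φ₁ sin φ₂ − sin φ₁ cos φ₂ cos Δλ = 0.742085
θ = atan2(y, x) = 39.7109° → 39.7109° (mod 360°)

39.7°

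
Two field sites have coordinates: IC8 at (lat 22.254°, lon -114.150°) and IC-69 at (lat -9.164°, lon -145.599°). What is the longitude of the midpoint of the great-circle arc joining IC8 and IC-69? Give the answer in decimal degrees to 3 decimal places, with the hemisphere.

130.395°W

Bx = cos φ₂ cos Δλ = 0.842216,  By = cos φ₂ sin Δλ = -0.515080
φₘ = atan2(sin φ₁ + sin φ₂, √((cos φ₁ + Bx)² + By²)) = 6.79685°
λₘ = λ₁ + atan2(By, cos φ₁ + Bx) = -130.39503°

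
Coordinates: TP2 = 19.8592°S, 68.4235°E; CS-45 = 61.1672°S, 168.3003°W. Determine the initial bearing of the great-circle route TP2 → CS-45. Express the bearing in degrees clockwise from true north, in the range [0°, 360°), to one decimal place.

Δλ = 123.2762°
y = sin Δλ · cos φ₂ = 0.403182
x = cos φ₁ sin φ₂ − sin φ₁ cos φ₂ cos Δλ = -0.913821
θ = atan2(y, x) = 156.1927° → 156.1927° (mod 360°)

156.2°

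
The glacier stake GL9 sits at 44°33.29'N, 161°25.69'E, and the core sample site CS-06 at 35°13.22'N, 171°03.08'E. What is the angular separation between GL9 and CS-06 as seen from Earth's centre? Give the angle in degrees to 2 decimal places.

11.88°

GL9: φ = +44.55483°, λ = +161.42817°
CS-06: φ = +35.22033°, λ = +171.05133°
Δφ = -9.3345°,  Δλ = 9.6232°
a = sin²(Δφ/2) + cos φ₁ cos φ₂ sin²(Δλ/2) = 0.010717
c = 2·arcsin(√a) = 0.207414 rad = 11.8839°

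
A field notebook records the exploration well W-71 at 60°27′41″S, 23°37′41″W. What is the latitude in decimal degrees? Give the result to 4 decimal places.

60.4614°S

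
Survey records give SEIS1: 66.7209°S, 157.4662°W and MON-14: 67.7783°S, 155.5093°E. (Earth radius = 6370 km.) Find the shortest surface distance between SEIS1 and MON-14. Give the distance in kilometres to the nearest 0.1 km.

1976.4 km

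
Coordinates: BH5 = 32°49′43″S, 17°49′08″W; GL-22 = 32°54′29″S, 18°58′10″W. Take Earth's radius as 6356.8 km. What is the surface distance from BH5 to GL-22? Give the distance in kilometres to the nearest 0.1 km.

107.6 km

BH5: φ = -32.82861°, λ = -17.81889°
GL-22: φ = -32.90806°, λ = -18.96944°
Δφ = -0.0794°,  Δλ = -1.1506°
a = sin²(Δφ/2) + cos φ₁ cos φ₂ sin²(Δλ/2) = 0.000072
c = 2·arcsin(√a) = 0.016923 rad = 0.9696°
d = R·c = 6356.8 × 0.016923 = 107.6 km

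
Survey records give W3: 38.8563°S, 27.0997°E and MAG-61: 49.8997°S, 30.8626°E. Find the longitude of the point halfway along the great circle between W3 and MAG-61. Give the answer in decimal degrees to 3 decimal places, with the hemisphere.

28.803°E

Bx = cos φ₂ cos Δλ = 0.642739,  By = cos φ₂ sin Δλ = 0.042273
φₘ = atan2(sin φ₁ + sin φ₂, √((cos φ₁ + Bx)² + By²)) = -44.39331°
λₘ = λ₁ + atan2(By, cos φ₁ + Bx) = 28.80311°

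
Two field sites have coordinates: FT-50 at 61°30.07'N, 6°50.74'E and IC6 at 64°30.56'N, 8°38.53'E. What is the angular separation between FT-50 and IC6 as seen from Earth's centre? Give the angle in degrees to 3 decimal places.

FT-50: φ = +61.50117°, λ = +6.84567°
IC6: φ = +64.50933°, λ = +8.64217°
Δφ = 3.0082°,  Δλ = 1.7965°
a = sin²(Δφ/2) + cos φ₁ cos φ₂ sin²(Δλ/2) = 0.000739
c = 2·arcsin(√a) = 0.054392 rad = 3.1164°

3.116°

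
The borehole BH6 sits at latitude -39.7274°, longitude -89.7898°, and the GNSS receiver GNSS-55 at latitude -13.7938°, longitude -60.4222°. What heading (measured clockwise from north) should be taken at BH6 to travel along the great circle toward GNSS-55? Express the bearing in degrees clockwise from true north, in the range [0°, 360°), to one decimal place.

53.1°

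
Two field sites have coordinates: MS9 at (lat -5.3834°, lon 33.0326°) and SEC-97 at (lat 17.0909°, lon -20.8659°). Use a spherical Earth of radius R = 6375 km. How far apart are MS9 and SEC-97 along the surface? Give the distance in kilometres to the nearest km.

6429 km

Δφ = 22.4743°,  Δλ = -53.8985°
a = sin²(Δφ/2) + cos φ₁ cos φ₂ sin²(Δλ/2) = 0.233430
c = 2·arcsin(√a) = 1.008488 rad = 57.7821°
d = R·c = 6375 × 1.008488 = 6429.1 km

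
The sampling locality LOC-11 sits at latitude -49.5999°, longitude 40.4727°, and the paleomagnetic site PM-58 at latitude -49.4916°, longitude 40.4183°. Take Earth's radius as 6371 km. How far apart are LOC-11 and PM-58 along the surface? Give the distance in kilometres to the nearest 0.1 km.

Δφ = 0.1083°,  Δλ = -0.0544°
a = sin²(Δφ/2) + cos φ₁ cos φ₂ sin²(Δλ/2) = 0.000001
c = 2·arcsin(√a) = 0.001988 rad = 0.1139°
d = R·c = 6371 × 0.001988 = 12.7 km

12.7 km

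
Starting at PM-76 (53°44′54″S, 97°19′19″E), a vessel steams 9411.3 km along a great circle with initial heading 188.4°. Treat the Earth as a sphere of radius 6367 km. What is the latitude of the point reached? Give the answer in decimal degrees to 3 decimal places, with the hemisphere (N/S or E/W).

41.079°S

PM-76: φ = -53.74833°, λ = +97.32194°
δ = d/R = 9411.3/6367 = 1.478137 rad
φ₂ = arcsin(sin φ₁ cos δ + cos φ₁ sin δ cos θ)
   = arcsin(-0.80643·0.09253 + 0.59133·0.99571·-0.98927) = -41.07877°
λ₂ = λ₁ + atan2(sin θ sin δ cos φ₁, cos δ − sin φ₁ sin φ₂) = -71.55234°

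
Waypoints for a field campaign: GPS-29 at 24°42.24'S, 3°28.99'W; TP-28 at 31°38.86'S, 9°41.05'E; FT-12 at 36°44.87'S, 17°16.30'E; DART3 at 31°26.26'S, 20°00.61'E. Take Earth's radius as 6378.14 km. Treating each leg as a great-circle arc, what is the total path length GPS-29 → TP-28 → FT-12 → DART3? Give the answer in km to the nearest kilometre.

GPS-29: φ = -24.70400°, λ = -3.48317°
TP-28: φ = -31.64767°, λ = +9.68417°
FT-12: φ = -36.74783°, λ = +17.27167°
DART3: φ = -31.43767°, λ = +20.01017°
GPS-29→TP-28: c = 0.235780 rad, d = 1503.84 km
TP-28→FT-12: c = 0.141054 rad, d = 899.66 km
FT-12→DART3: c = 0.100764 rad, d = 642.69 km
Total = 1503.84 + 899.66 + 642.69 = 3046.18 km

3046 km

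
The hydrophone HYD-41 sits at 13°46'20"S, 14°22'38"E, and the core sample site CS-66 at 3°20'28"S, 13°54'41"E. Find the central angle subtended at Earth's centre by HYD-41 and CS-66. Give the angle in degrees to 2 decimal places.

10.44°

HYD-41: φ = -13.77222°, λ = +14.37722°
CS-66: φ = -3.34111°, λ = +13.91139°
Δφ = 10.4311°,  Δλ = -0.4658°
a = sin²(Δφ/2) + cos φ₁ cos φ₂ sin²(Δλ/2) = 0.008279
c = 2·arcsin(√a) = 0.182234 rad = 10.4412°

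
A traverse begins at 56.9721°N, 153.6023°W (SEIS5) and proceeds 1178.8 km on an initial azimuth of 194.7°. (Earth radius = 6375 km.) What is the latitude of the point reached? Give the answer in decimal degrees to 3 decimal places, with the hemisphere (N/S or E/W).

δ = d/R = 1178.8/6375 = 0.184910 rad
φ₂ = arcsin(sin φ₁ cos δ + cos φ₁ sin δ cos θ)
   = arcsin(0.83841·0.98295 + 0.54505·0.18386·-0.96727) = 46.65064°
λ₂ = λ₁ + atan2(sin θ sin δ cos φ₁, cos δ − sin φ₁ sin φ₂) = -157.49951°

46.651°N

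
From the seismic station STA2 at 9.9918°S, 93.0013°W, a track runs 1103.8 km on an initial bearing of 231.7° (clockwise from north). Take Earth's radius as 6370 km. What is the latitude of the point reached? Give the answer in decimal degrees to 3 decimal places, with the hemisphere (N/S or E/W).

δ = d/R = 1103.8/6370 = 0.173281 rad
φ₂ = arcsin(sin φ₁ cos δ + cos φ₁ sin δ cos θ)
   = arcsin(-0.17351·0.98502 + 0.98483·0.17242·-0.61978) = -16.03040°
λ₂ = λ₁ + atan2(sin θ sin δ cos φ₁, cos δ − sin φ₁ sin φ₂) = -101.09438°

16.030°S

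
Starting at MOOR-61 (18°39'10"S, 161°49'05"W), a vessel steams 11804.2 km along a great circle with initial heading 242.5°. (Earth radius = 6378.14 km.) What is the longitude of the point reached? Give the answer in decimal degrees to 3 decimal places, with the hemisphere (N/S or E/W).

MOOR-61: φ = -18.65278°, λ = -161.81806°
δ = d/R = 11804.2/6378.14 = 1.850728 rad
φ₂ = arcsin(sin φ₁ cos δ + cos φ₁ sin δ cos θ)
   = arcsin(-0.31983·-0.27629 + 0.94747·0.96107·-0.46175) = -19.39622°
λ₂ = λ₁ + atan2(sin θ sin δ cos φ₁, cos δ − sin φ₁ sin φ₂) = 82.84110°

82.841°E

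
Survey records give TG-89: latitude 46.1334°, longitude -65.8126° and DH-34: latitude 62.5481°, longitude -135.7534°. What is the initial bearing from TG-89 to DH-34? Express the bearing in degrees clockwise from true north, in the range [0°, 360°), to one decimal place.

Δλ = -69.9408°
y = sin Δλ · cos φ₂ = -0.433039
x = cos φ₁ sin φ₂ − sin φ₁ cos φ₂ cos Δλ = 0.500953
θ = atan2(y, x) = -40.8411° → 319.1589° (mod 360°)

319.2°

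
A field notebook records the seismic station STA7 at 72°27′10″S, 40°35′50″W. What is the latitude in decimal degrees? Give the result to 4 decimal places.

72° + 27′/60 + 10″/3600 = 72 + 0.45000 + 0.00278 = 72.4528°

72.4528°S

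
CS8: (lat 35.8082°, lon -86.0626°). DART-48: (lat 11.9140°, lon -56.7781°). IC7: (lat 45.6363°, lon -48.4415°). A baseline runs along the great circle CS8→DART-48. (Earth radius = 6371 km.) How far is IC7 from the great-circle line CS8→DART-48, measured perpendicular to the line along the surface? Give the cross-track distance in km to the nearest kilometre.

δ₁₃ = central angle CS8→IC7 = 0.520812 rad  (haversine)
θ₁₃ = bearing CS8→IC7 = 59.070°,  θ₁₂ = bearing CS8→DART-48 = 124.739°
dₓₜ = R·arcsin(sin δ₁₃ · sin(θ₁₃ − θ₁₂)) = 6371·arcsin(0.49758·sin(-65.670°)) = -2997.978 km
|dₓₜ| = 2997.978 km

2998 km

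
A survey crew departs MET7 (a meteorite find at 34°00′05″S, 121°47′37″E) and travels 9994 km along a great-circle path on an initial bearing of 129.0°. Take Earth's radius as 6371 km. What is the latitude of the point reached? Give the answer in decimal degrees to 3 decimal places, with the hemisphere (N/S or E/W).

31.528°S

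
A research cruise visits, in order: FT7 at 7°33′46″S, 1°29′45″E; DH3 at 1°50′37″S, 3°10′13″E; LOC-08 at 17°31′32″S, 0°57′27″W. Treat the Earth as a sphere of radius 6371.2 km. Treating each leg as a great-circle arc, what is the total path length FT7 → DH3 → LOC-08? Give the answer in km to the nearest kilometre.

2464 km

FT7: φ = -7.56278°, λ = +1.49583°
DH3: φ = -1.84361°, λ = +3.17028°
LOC-08: φ = -17.52556°, λ = -0.95750°
FT7→DH3: c = 0.103977 rad, d = 662.46 km
DH3→LOC-08: c = 0.282704 rad, d = 1801.16 km
Total = 662.46 + 1801.16 = 2463.62 km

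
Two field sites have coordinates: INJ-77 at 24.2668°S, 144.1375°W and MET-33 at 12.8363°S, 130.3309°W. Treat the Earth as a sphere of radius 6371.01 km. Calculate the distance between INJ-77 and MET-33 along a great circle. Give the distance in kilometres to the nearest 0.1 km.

1929.6 km

Δφ = 11.4305°,  Δλ = 13.8066°
a = sin²(Δφ/2) + cos φ₁ cos φ₂ sin²(Δλ/2) = 0.022758
c = 2·arcsin(√a) = 0.302872 rad = 17.3533°
d = R·c = 6371.01 × 0.302872 = 1929.6 km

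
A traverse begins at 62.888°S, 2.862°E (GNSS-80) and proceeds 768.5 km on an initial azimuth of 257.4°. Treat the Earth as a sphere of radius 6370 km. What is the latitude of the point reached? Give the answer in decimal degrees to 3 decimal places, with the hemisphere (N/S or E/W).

63.587°S

δ = d/R = 768.5/6370 = 0.120644 rad
φ₂ = arcsin(sin φ₁ cos δ + cos φ₁ sin δ cos θ)
   = arcsin(-0.89012·0.99273 + 0.45573·0.12035·-0.21814) = -63.58716°
λ₂ = λ₁ + atan2(sin θ sin δ cos φ₁, cos δ − sin φ₁ sin φ₂) = -12.44769°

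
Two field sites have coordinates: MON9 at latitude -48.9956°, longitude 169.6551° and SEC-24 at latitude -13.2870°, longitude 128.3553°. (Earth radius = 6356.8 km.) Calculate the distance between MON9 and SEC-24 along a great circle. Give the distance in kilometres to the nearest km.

Δφ = 35.7086°,  Δλ = -41.2998°
a = sin²(Δφ/2) + cos φ₁ cos φ₂ sin²(Δλ/2) = 0.173417
c = 2·arcsin(√a) = 0.859038 rad = 49.2192°
d = R·c = 6356.8 × 0.859038 = 5460.7 km

5461 km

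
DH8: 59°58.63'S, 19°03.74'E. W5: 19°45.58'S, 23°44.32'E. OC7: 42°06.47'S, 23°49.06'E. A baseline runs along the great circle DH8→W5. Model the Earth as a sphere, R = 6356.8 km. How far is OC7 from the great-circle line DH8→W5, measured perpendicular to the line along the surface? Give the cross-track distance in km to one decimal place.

DH8: φ = -59.97717°, λ = +19.06233°
W5: φ = -19.75967°, λ = +23.73867°
OC7: φ = -42.10783°, λ = +23.81767°
δ₁₃ = central angle DH8→OC7 = 0.316016 rad  (haversine)
θ₁₃ = bearing DH8→OC7 = 11.414°,  θ₁₂ = bearing DH8→W5 = 6.805°
dₓₜ = R·arcsin(sin δ₁₃ · sin(θ₁₃ − θ₁₂)) = 6356.8·arcsin(0.31078·sin(4.609°)) = 158.769 km
|dₓₜ| = 158.769 km

158.8 km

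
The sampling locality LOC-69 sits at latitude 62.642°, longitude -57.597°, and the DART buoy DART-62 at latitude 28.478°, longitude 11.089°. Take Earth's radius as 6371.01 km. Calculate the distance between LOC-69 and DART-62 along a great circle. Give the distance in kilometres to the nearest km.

Δφ = -34.1640°,  Δλ = 68.6860°
a = sin²(Δφ/2) + cos φ₁ cos φ₂ sin²(Δλ/2) = 0.214843
c = 2·arcsin(√a) = 0.963907 rad = 55.2278°
d = R·c = 6371.01 × 0.963907 = 6141.1 km

6141 km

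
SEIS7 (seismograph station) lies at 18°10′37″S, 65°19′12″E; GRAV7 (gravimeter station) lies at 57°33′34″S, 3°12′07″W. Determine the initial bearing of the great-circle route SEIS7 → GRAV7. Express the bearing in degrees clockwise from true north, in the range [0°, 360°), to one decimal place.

214.0°

SEIS7: φ = -18.17694°, λ = +65.32000°
GRAV7: φ = -57.55944°, λ = -3.20194°
Δλ = -68.5219°
y = sin Δλ · cos φ₂ = -0.499174
x = cos φ₁ sin φ₂ − sin φ₁ cos φ₂ cos Δλ = -0.740563
θ = atan2(y, x) = -146.0182° → 213.9818° (mod 360°)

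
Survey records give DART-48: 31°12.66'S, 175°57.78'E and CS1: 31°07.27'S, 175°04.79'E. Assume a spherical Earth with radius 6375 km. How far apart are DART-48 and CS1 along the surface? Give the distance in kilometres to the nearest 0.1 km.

84.7 km

DART-48: φ = -31.21100°, λ = +175.96300°
CS1: φ = -31.12117°, λ = +175.07983°
Δφ = 0.0898°,  Δλ = -0.8832°
a = sin²(Δφ/2) + cos φ₁ cos φ₂ sin²(Δλ/2) = 0.000044
c = 2·arcsin(√a) = 0.013282 rad = 0.7610°
d = R·c = 6375 × 0.013282 = 84.7 km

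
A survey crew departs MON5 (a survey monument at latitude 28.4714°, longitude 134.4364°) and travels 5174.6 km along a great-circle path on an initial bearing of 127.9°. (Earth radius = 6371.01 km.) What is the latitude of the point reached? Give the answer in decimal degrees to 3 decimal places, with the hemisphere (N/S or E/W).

3.669°S

δ = d/R = 5174.6/6371.01 = 0.812210 rad
φ₂ = arcsin(sin φ₁ cos δ + cos φ₁ sin δ cos θ)
   = arcsin(0.47672·0.68790 + 0.87906·0.72581·-0.61429) = -3.66924°
λ₂ = λ₁ + atan2(sin θ sin δ cos φ₁, cos δ − sin φ₁ sin φ₂) = 169.45911°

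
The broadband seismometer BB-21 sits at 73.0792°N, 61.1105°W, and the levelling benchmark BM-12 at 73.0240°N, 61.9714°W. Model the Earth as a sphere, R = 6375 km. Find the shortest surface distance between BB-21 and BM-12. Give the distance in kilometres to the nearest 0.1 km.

28.6 km

Δφ = -0.0552°,  Δλ = -0.8609°
a = sin²(Δφ/2) + cos φ₁ cos φ₂ sin²(Δλ/2) = 0.000005
c = 2·arcsin(√a) = 0.004485 rad = 0.2570°
d = R·c = 6375 × 0.004485 = 28.6 km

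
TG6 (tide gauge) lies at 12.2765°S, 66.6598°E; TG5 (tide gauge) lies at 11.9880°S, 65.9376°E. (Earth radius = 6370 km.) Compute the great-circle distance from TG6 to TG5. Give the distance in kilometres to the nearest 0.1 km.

Δφ = 0.2885°,  Δλ = -0.7222°
a = sin²(Δφ/2) + cos φ₁ cos φ₂ sin²(Δλ/2) = 0.000044
c = 2·arcsin(√a) = 0.013312 rad = 0.7627°
d = R·c = 6370 × 0.013312 = 84.8 km

84.8 km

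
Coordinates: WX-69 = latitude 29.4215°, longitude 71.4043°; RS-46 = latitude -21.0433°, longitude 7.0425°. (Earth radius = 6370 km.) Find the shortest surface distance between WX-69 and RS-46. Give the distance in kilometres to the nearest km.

8883 km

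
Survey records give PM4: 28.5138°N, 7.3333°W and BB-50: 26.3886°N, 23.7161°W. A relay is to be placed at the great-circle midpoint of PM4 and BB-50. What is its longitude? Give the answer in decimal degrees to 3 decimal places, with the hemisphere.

15.604°W

Bx = cos φ₂ cos Δλ = 0.859430,  By = cos φ₂ sin Δλ = -0.252664
φₘ = atan2(sin φ₁ + sin φ₂, √((cos φ₁ + Bx)² + By²)) = 27.69225°
λₘ = λ₁ + atan2(By, cos φ₁ + Bx) = -15.60417°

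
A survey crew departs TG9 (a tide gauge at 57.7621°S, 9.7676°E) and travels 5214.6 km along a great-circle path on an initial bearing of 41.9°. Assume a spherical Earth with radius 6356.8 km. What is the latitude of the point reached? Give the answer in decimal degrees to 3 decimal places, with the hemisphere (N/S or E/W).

16.647°S

δ = d/R = 5214.6/6356.8 = 0.820318 rad
φ₂ = arcsin(sin φ₁ cos δ + cos φ₁ sin δ cos θ)
   = arcsin(-0.84584·0.68199 + 0.53344·0.73136·0.74431) = -16.64681°
λ₂ = λ₁ + atan2(sin θ sin δ cos φ₁, cos δ − sin φ₁ sin φ₂) = 40.41771°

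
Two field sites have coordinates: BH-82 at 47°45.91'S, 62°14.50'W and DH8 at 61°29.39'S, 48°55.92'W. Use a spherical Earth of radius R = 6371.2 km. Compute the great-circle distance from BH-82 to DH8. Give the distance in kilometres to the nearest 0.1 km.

BH-82: φ = -47.76517°, λ = -62.24167°
DH8: φ = -61.48983°, λ = -48.93200°
Δφ = -13.7247°,  Δλ = 13.3097°
a = sin²(Δφ/2) + cos φ₁ cos φ₂ sin²(Δλ/2) = 0.018585
c = 2·arcsin(√a) = 0.273508 rad = 15.6708°
d = R·c = 6371.2 × 0.273508 = 1742.6 km

1742.6 km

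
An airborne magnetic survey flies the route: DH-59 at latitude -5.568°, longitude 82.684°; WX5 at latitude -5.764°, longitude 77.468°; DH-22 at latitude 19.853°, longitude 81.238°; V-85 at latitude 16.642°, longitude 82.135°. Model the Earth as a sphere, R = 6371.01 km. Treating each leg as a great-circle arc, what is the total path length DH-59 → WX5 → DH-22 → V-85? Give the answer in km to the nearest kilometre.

DH-59→WX5: c = 0.090656 rad, d = 577.57 km
WX5→DH-22: c = 0.451762 rad, d = 2878.18 km
DH-22→V-85: c = 0.057981 rad, d = 369.40 km
Total = 577.57 + 2878.18 + 369.40 = 3825.15 km

3825 km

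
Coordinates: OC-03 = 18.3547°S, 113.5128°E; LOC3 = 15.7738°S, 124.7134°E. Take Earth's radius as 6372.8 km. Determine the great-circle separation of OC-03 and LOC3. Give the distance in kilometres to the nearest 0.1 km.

Δφ = 2.5809°,  Δλ = 11.2006°
a = sin²(Δφ/2) + cos φ₁ cos φ₂ sin²(Δλ/2) = 0.009206
c = 2·arcsin(√a) = 0.192189 rad = 11.0116°
d = R·c = 6372.8 × 0.192189 = 1224.8 km

1224.8 km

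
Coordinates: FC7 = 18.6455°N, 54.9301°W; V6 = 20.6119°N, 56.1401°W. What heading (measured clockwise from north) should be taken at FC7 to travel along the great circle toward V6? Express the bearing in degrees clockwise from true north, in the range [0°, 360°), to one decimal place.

Δλ = -1.2100°
y = sin Δλ · cos φ₂ = -0.019765
x = cos φ₁ sin φ₂ − sin φ₁ cos φ₂ cos Δλ = 0.034380
θ = atan2(y, x) = -29.8946° → 330.1054° (mod 360°)

330.1°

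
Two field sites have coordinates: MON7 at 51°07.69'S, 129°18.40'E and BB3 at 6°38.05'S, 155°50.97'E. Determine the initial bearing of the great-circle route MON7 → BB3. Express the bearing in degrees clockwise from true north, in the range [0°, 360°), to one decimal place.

MON7: φ = -51.12817°, λ = +129.30667°
BB3: φ = -6.63417°, λ = +155.84950°
Δλ = 26.5428°
y = sin Δλ · cos φ₂ = 0.443875
x = cos φ₁ sin φ₂ − sin φ₁ cos φ₂ cos Δλ = 0.619325
θ = atan2(y, x) = 35.6294° → 35.6294° (mod 360°)

35.6°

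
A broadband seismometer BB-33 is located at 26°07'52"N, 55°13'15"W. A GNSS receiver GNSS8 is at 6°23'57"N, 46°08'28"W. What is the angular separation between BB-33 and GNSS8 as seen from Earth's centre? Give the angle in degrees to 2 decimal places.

21.55°

BB-33: φ = +26.13111°, λ = -55.22083°
GNSS8: φ = +6.39917°, λ = -46.14111°
Δφ = -19.7319°,  Δλ = 9.0797°
a = sin²(Δφ/2) + cos φ₁ cos φ₂ sin²(Δλ/2) = 0.034948
c = 2·arcsin(√a) = 0.376103 rad = 21.5491°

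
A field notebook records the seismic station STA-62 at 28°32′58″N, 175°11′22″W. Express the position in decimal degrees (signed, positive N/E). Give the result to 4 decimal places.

+28.5494°, -175.1894°

lat: 28.5494° N → +28.5494°
lon: 175.1894° W → -175.1894°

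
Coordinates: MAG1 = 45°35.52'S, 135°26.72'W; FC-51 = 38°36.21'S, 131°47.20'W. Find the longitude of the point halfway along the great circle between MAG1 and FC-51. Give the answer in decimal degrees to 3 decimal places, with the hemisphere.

MAG1: φ = -45.59200°, λ = -135.44533°
FC-51: φ = -38.60350°, λ = -131.78667°
Bx = cos φ₂ cos Δλ = 0.779890,  By = cos φ₂ sin Δλ = 0.049868
φₘ = atan2(sin φ₁ + sin φ₂, √((cos φ₁ + Bx)² + By²)) = -42.11224°
λₘ = λ₁ + atan2(By, cos φ₁ + Bx) = -133.51504°

133.515°W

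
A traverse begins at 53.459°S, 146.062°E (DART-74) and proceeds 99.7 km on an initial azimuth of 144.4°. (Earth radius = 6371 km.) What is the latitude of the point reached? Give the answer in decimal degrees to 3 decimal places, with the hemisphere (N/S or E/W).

54.185°S

δ = d/R = 99.7/6371 = 0.015649 rad
φ₂ = arcsin(sin φ₁ cos δ + cos φ₁ sin δ cos θ)
   = arcsin(-0.80343·0.99988 + 0.59540·0.01565·-0.81310) = -54.18477°
λ₂ = λ₁ + atan2(sin θ sin δ cos φ₁, cos δ − sin φ₁ sin φ₂) = 146.95395°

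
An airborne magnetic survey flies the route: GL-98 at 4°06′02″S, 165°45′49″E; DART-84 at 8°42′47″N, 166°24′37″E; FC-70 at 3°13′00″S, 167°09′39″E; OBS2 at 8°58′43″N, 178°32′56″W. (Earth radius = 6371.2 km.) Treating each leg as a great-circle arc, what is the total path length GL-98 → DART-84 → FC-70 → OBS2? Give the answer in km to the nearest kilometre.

GL-98: φ = -4.10056°, λ = +165.76361°
DART-84: φ = +8.71306°, λ = +166.41028°
FC-70: φ = -3.21667°, λ = +167.16083°
OBS2: φ = +8.97861°, λ = -178.54889°
GL-98→DART-84: c = 0.223923 rad, d = 1426.66 km
DART-84→FC-70: c = 0.208622 rad, d = 1329.17 km
FC-70→OBS2: c = 0.327286 rad, d = 2085.21 km
Total = 1426.66 + 1329.17 + 2085.21 = 4841.04 km

4841 km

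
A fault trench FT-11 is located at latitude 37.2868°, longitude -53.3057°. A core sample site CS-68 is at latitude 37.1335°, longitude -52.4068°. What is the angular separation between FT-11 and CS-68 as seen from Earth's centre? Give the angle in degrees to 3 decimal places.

Δφ = -0.1533°,  Δλ = 0.8989°
a = sin²(Δφ/2) + cos φ₁ cos φ₂ sin²(Δλ/2) = 0.000041
c = 2·arcsin(√a) = 0.012778 rad = 0.7321°

0.732°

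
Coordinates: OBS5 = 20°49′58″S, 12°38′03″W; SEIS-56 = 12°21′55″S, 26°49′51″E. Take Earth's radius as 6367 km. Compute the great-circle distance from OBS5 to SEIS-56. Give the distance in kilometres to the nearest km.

OBS5: φ = -20.83278°, λ = -12.63417°
SEIS-56: φ = -12.36528°, λ = +26.83083°
Δφ = 8.4675°,  Δλ = 39.4650°
a = sin²(Δφ/2) + cos φ₁ cos φ₂ sin²(Δλ/2) = 0.109520
c = 2·arcsin(√a) = 0.674594 rad = 38.6514°
d = R·c = 6367 × 0.674594 = 4295.1 km

4295 km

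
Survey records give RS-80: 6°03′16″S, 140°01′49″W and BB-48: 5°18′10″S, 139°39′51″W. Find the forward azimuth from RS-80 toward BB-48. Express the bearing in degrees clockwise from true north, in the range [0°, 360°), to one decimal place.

RS-80: φ = -6.05444°, λ = -140.03028°
BB-48: φ = -5.30278°, λ = -139.66417°
Δλ = 0.3661°
y = sin Δλ · cos φ₂ = 0.006362
x = cos φ₁ sin φ₂ − sin φ₁ cos φ₂ cos Δλ = 0.013117
θ = atan2(y, x) = 25.8767° → 25.8767° (mod 360°)

25.9°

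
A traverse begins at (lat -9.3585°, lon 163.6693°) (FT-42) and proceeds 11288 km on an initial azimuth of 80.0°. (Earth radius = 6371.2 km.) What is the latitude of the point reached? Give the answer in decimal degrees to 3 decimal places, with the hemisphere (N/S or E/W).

11.557°N

δ = d/R = 11288/6371.2 = 1.771723 rad
φ₂ = arcsin(sin φ₁ cos δ + cos φ₁ sin δ cos θ)
   = arcsin(-0.16261·-0.19958 + 0.98669·0.97988·0.17365) = 11.55705°
λ₂ = λ₁ + atan2(sin θ sin δ cos φ₁, cos δ − sin φ₁ sin φ₂) = -96.38270°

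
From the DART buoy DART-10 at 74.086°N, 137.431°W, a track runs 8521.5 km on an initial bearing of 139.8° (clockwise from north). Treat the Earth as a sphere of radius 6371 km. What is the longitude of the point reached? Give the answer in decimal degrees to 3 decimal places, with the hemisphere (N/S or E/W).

δ = d/R = 8521.5/6371 = 1.337545 rad
φ₂ = arcsin(sin φ₁ cos δ + cos φ₁ sin δ cos θ)
   = arcsin(0.96167·0.23114 + 0.27419·0.97292·-0.76380) = 1.06153°
λ₂ = λ₁ + atan2(sin θ sin δ cos φ₁, cos δ − sin φ₁ sin φ₂) = -98.52191°

98.522°W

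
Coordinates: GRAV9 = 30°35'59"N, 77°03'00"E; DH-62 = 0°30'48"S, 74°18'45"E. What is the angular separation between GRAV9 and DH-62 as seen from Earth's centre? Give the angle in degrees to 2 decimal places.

GRAV9: φ = +30.59972°, λ = +77.05000°
DH-62: φ = -0.51333°, λ = +74.31250°
Δφ = -31.1131°,  Δλ = -2.7375°
a = sin²(Δφ/2) + cos φ₁ cos φ₂ sin²(Δλ/2) = 0.072416
c = 2·arcsin(√a) = 0.544923 rad = 31.2218°

31.22°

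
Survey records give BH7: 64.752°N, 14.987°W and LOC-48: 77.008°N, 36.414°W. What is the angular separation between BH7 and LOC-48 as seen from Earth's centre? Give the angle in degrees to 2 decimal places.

13.93°

Δφ = 12.2560°,  Δλ = -21.4270°
a = sin²(Δφ/2) + cos φ₁ cos φ₂ sin²(Δλ/2) = 0.014709
c = 2·arcsin(√a) = 0.243163 rad = 13.9322°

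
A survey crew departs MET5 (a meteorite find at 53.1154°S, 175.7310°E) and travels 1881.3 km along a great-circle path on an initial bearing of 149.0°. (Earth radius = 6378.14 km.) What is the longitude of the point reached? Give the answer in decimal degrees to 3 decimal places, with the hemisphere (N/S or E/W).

162.503°W

δ = d/R = 1881.3/6378.14 = 0.294961 rad
φ₂ = arcsin(sin φ₁ cos δ + cos φ₁ sin δ cos θ)
   = arcsin(-0.79985·0.95681 + 0.60021·0.29070·-0.85717) = -66.18627°
λ₂ = λ₁ + atan2(sin θ sin δ cos φ₁, cos δ − sin φ₁ sin φ₂) = -162.50300°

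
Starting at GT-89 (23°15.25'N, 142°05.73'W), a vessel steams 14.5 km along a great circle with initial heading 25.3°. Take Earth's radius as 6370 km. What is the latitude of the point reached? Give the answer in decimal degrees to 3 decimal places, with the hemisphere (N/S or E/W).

GT-89: φ = +23.25417°, λ = -142.09550°
δ = d/R = 14.5/6370 = 0.002276 rad
φ₂ = arcsin(sin φ₁ cos δ + cos φ₁ sin δ cos θ)
   = arcsin(0.39481·1.00000 + 0.91876·0.00228·0.90408) = 23.37207°
λ₂ = λ₁ + atan2(sin θ sin δ cos φ₁, cos δ − sin φ₁ sin φ₂) = -142.03478°

23.372°N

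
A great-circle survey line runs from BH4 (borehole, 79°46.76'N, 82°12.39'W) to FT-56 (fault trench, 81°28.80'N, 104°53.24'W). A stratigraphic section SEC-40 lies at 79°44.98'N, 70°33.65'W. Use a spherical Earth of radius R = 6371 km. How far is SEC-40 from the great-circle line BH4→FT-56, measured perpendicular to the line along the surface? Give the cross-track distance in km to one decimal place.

BH4: φ = +79.77933°, λ = -82.20650°
FT-56: φ = +81.48000°, λ = -104.88733°
SEC-40: φ = +79.74967°, λ = -70.56083°
δ₁₃ = central angle BH4→SEC-40 = 0.036061 rad  (haversine)
θ₁₃ = bearing BH4→SEC-40 = 85.088°,  θ₁₂ = bearing BH4→FT-56 = 305.636°
dₓₜ = R·arcsin(sin δ₁₃ · sin(θ₁₃ − θ₁₂)) = 6371·arcsin(0.03605·sin(-220.548°)) = 149.334 km
|dₓₜ| = 149.334 km

149.3 km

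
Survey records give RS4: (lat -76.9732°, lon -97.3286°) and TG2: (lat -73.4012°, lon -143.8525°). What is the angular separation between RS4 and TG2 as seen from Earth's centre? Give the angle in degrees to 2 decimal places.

12.05°

Δφ = 3.5720°,  Δλ = -46.5239°
a = sin²(Δφ/2) + cos φ₁ cos φ₂ sin²(Δλ/2) = 0.011015
c = 2·arcsin(√a) = 0.210290 rad = 12.0487°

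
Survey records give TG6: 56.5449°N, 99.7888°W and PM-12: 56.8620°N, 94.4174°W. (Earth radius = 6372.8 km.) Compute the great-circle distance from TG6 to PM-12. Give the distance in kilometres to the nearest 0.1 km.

329.8 km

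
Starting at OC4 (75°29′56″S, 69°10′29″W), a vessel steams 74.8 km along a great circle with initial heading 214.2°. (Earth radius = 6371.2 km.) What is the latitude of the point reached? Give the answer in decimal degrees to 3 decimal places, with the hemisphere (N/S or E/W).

OC4: φ = -75.49889°, λ = -69.17472°
δ = d/R = 74.8/6371.2 = 0.011740 rad
φ₂ = arcsin(sin φ₁ cos δ + cos φ₁ sin δ cos θ)
   = arcsin(-0.96814·0.99993 + 0.25040·0.01174·-0.82708) = -76.05023°
λ₂ = λ₁ + atan2(sin θ sin δ cos φ₁, cos δ − sin φ₁ sin φ₂) = -70.74329°

76.050°S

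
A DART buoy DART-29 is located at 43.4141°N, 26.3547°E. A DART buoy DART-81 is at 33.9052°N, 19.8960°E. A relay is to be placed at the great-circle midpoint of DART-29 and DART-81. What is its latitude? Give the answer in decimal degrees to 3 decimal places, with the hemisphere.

38.704°N

Bx = cos φ₂ cos Δλ = 0.824694,  By = cos φ₂ sin Δλ = -0.093360
φₘ = atan2(sin φ₁ + sin φ₂, √((cos φ₁ + Bx)² + By²)) = 38.70388°
λₘ = λ₁ + atan2(By, cos φ₁ + Bx) = 22.91025°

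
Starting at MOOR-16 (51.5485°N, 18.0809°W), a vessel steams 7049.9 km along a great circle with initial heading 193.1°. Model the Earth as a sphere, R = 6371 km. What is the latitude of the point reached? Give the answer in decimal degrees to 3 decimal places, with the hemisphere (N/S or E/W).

δ = d/R = 7049.9/6371 = 1.106561 rad
φ₂ = arcsin(sin φ₁ cos δ + cos φ₁ sin δ cos θ)
   = arcsin(0.78313·0.44774 + 0.62185·0.89416·-0.97398) = -11.00690°
λ₂ = λ₁ + atan2(sin θ sin δ cos φ₁, cos δ − sin φ₁ sin φ₂) = -29.99597°

11.007°S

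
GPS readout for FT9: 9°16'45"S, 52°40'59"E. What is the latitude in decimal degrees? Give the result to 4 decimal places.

9.2792°S

9° + 16′/60 + 45″/3600 = 9 + 0.26667 + 0.01250 = 9.2792°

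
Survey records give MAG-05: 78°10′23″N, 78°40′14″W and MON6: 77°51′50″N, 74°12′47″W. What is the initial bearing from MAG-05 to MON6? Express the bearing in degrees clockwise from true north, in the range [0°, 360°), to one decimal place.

MAG-05: φ = +78.17306°, λ = -78.67056°
MON6: φ = +77.86389°, λ = -74.21306°
Δλ = 4.4575°
y = sin Δλ · cos φ₂ = 0.016339
x = cos φ₁ sin φ₂ − sin φ₁ cos φ₂ cos Δλ = -0.004774
θ = atan2(y, x) = 106.2857° → 106.2857° (mod 360°)

106.3°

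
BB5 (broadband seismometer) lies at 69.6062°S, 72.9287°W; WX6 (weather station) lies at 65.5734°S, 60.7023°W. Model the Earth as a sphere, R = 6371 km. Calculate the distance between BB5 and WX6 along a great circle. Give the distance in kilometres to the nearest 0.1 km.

683.2 km

Δφ = 4.0328°,  Δλ = 12.2264°
a = sin²(Δφ/2) + cos φ₁ cos φ₂ sin²(Δλ/2) = 0.002872
c = 2·arcsin(√a) = 0.107238 rad = 6.1443°
d = R·c = 6371 × 0.107238 = 683.2 km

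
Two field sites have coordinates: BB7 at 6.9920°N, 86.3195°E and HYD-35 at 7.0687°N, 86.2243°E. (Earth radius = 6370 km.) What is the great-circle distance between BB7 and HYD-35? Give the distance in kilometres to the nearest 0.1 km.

Δφ = 0.0767°,  Δλ = -0.0952°
a = sin²(Δφ/2) + cos φ₁ cos φ₂ sin²(Δλ/2) = 0.000001
c = 2·arcsin(√a) = 0.002124 rad = 0.1217°
d = R·c = 6370 × 0.002124 = 13.5 km

13.5 km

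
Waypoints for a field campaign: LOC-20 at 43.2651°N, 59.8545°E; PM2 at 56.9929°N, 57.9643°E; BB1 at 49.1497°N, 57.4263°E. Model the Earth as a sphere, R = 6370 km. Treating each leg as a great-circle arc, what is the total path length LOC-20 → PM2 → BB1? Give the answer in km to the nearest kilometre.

2405 km

LOC-20→PM2: c = 0.240503 rad, d = 1532.01 km
PM2→BB1: c = 0.137005 rad, d = 872.72 km
Total = 1532.01 + 872.72 = 2404.73 km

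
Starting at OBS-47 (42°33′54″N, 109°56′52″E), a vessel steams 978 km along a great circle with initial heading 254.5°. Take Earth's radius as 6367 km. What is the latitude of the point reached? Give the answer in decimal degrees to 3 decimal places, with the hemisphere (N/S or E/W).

OBS-47: φ = +42.56500°, λ = +109.94778°
δ = d/R = 978/6367 = 0.153605 rad
φ₂ = arcsin(sin φ₁ cos δ + cos φ₁ sin δ cos θ)
   = arcsin(0.67643·0.98823 + 0.73651·0.15300·-0.26724) = 39.66872°
λ₂ = λ₁ + atan2(sin θ sin δ cos φ₁, cos δ − sin φ₁ sin φ₂) = 98.90518°

39.669°N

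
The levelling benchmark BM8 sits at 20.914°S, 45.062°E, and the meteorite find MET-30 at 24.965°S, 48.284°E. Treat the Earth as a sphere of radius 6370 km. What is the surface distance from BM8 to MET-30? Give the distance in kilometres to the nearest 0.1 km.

Δφ = -4.0510°,  Δλ = 3.2220°
a = sin²(Δφ/2) + cos φ₁ cos φ₂ sin²(Δλ/2) = 0.001919
c = 2·arcsin(√a) = 0.087630 rad = 5.0208°
d = R·c = 6370 × 0.087630 = 558.2 km

558.2 km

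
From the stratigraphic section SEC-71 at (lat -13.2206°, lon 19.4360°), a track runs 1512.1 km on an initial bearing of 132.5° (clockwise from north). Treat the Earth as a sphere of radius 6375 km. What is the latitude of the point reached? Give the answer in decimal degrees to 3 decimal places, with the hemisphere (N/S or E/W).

22.138°S

δ = d/R = 1512.1/6375 = 0.237192 rad
φ₂ = arcsin(sin φ₁ cos δ + cos φ₁ sin δ cos θ)
   = arcsin(-0.22870·0.97200 + 0.97350·0.23497·-0.67559) = -22.13788°
λ₂ = λ₁ + atan2(sin θ sin δ cos φ₁, cos δ − sin φ₁ sin φ₂) = 30.21546°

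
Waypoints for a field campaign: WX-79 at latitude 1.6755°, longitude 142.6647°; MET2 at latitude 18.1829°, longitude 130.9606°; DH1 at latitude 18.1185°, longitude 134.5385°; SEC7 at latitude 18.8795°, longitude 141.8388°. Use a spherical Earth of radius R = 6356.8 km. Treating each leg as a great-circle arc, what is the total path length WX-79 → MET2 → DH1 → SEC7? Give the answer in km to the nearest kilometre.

3381 km

WX-79→MET2: c = 0.350975 rad, d = 2231.08 km
MET2→DH1: c = 0.059349 rad, d = 377.27 km
DH1→SEC7: c = 0.121549 rad, d = 772.66 km
Total = 2231.08 + 377.27 + 772.66 = 3381.01 km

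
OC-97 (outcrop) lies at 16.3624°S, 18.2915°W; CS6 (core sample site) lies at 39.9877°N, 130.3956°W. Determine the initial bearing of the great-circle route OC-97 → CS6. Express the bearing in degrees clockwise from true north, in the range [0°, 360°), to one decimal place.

Δλ = -112.1041°
y = sin Δλ · cos φ₂ = -0.709869
x = cos φ₁ sin φ₂ − sin φ₁ cos φ₂ cos Δλ = 0.535377
θ = atan2(y, x) = -52.9767° → 307.0233° (mod 360°)

307.0°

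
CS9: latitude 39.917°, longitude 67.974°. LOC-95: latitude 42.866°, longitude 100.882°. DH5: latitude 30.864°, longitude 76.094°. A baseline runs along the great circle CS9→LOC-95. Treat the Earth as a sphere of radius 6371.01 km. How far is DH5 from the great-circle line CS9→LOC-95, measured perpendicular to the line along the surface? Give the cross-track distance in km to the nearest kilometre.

1163 km

δ₁₃ = central angle CS9→DH5 = 0.195541 rad  (haversine)
θ₁₃ = bearing CS9→DH5 = 141.390°,  θ₁₂ = bearing CS9→LOC-95 = 72.322°
dₓₜ = R·arcsin(sin δ₁₃ · sin(θ₁₃ − θ₁₂)) = 6371.01·arcsin(0.19430·sin(69.068°)) = 1162.614 km
|dₓₜ| = 1162.614 km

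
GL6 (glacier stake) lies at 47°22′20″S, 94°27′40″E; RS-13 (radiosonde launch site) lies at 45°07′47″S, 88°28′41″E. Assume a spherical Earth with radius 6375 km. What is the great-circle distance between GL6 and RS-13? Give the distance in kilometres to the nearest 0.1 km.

GL6: φ = -47.37222°, λ = +94.46111°
RS-13: φ = -45.12972°, λ = +88.47806°
Δφ = 2.2425°,  Δλ = -5.9831°
a = sin²(Δφ/2) + cos φ₁ cos φ₂ sin²(Δλ/2) = 0.001684
c = 2·arcsin(√a) = 0.082102 rad = 4.7041°
d = R·c = 6375 × 0.082102 = 523.4 km

523.4 km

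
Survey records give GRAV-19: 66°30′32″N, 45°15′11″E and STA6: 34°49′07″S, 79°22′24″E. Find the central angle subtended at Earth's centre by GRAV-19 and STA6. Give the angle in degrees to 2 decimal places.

104.64°

GRAV-19: φ = +66.50889°, λ = +45.25306°
STA6: φ = -34.81861°, λ = +79.37333°
Δφ = -101.3275°,  Δλ = 34.1203°
a = sin²(Δφ/2) + cos φ₁ cos φ₂ sin²(Δλ/2) = 0.626374
c = 2·arcsin(√a) = 1.826315 rad = 104.6402°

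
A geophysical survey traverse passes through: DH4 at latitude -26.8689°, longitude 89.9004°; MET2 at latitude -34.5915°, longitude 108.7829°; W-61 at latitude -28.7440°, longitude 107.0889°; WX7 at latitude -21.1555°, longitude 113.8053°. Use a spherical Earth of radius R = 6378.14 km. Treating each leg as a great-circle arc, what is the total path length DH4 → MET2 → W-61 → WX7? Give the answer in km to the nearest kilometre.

DH4→MET2: c = 0.313011 rad, d = 1996.43 km
MET2→W-61: c = 0.105109 rad, d = 670.40 km
W-61→WX7: c = 0.169730 rad, d = 1082.56 km
Total = 1996.43 + 670.40 + 1082.56 = 3749.39 km

3749 km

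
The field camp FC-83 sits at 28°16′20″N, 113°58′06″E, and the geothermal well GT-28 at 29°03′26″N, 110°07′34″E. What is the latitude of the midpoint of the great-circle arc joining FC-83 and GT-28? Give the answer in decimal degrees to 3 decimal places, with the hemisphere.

28.678°N

FC-83: φ = +28.27222°, λ = +113.96833°
GT-28: φ = +29.05722°, λ = +110.12611°
Bx = cos φ₂ cos Δλ = 0.872170,  By = cos φ₂ sin Δλ = -0.058575
φₘ = atan2(sin φ₁ + sin φ₂, √((cos φ₁ + Bx)² + By²)) = 28.67828°
λₘ = λ₁ + atan2(By, cos φ₁ + Bx) = 112.05442°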